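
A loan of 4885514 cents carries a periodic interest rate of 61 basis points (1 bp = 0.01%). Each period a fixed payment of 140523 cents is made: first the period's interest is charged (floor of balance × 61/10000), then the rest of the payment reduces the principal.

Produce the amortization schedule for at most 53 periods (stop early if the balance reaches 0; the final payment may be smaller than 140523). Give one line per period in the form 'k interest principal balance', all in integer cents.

1. interest=⌊4885514·61/10000⌋=29801; principal=140523-29801=110722; balance=4885514-110722=4774792
2. interest=⌊4774792·61/10000⌋=29126; principal=140523-29126=111397; balance=4774792-111397=4663395
3. interest=⌊4663395·61/10000⌋=28446; principal=140523-28446=112077; balance=4663395-112077=4551318
4. interest=⌊4551318·61/10000⌋=27763; principal=140523-27763=112760; balance=4551318-112760=4438558
5. interest=⌊4438558·61/10000⌋=27075; principal=140523-27075=113448; balance=4438558-113448=4325110
6. interest=⌊4325110·61/10000⌋=26383; principal=140523-26383=114140; balance=4325110-114140=4210970
7. interest=⌊4210970·61/10000⌋=25686; principal=140523-25686=114837; balance=4210970-114837=4096133
8. interest=⌊4096133·61/10000⌋=24986; principal=140523-24986=115537; balance=4096133-115537=3980596
9. interest=⌊3980596·61/10000⌋=24281; principal=140523-24281=116242; balance=3980596-116242=3864354
10. interest=⌊3864354·61/10000⌋=23572; principal=140523-23572=116951; balance=3864354-116951=3747403
11. interest=⌊3747403·61/10000⌋=22859; principal=140523-22859=117664; balance=3747403-117664=3629739
12. interest=⌊3629739·61/10000⌋=22141; principal=140523-22141=118382; balance=3629739-118382=3511357
13. interest=⌊3511357·61/10000⌋=21419; principal=140523-21419=119104; balance=3511357-119104=3392253
14. interest=⌊3392253·61/10000⌋=20692; principal=140523-20692=119831; balance=3392253-119831=3272422
15. interest=⌊3272422·61/10000⌋=19961; principal=140523-19961=120562; balance=3272422-120562=3151860
16. interest=⌊3151860·61/10000⌋=19226; principal=140523-19226=121297; balance=3151860-121297=3030563
17. interest=⌊3030563·61/10000⌋=18486; principal=140523-18486=122037; balance=3030563-122037=2908526
18. interest=⌊2908526·61/10000⌋=17742; principal=140523-17742=122781; balance=2908526-122781=2785745
19. interest=⌊2785745·61/10000⌋=16993; principal=140523-16993=123530; balance=2785745-123530=2662215
20. interest=⌊2662215·61/10000⌋=16239; principal=140523-16239=124284; balance=2662215-124284=2537931
21. interest=⌊2537931·61/10000⌋=15481; principal=140523-15481=125042; balance=2537931-125042=2412889
22. interest=⌊2412889·61/10000⌋=14718; principal=140523-14718=125805; balance=2412889-125805=2287084
23. interest=⌊2287084·61/10000⌋=13951; principal=140523-13951=126572; balance=2287084-126572=2160512
24. interest=⌊2160512·61/10000⌋=13179; principal=140523-13179=127344; balance=2160512-127344=2033168
25. interest=⌊2033168·61/10000⌋=12402; principal=140523-12402=128121; balance=2033168-128121=1905047
26. interest=⌊1905047·61/10000⌋=11620; principal=140523-11620=128903; balance=1905047-128903=1776144
27. interest=⌊1776144·61/10000⌋=10834; principal=140523-10834=129689; balance=1776144-129689=1646455
28. interest=⌊1646455·61/10000⌋=10043; principal=140523-10043=130480; balance=1646455-130480=1515975
29. interest=⌊1515975·61/10000⌋=9247; principal=140523-9247=131276; balance=1515975-131276=1384699
30. interest=⌊1384699·61/10000⌋=8446; principal=140523-8446=132077; balance=1384699-132077=1252622
31. interest=⌊1252622·61/10000⌋=7640; principal=140523-7640=132883; balance=1252622-132883=1119739
32. interest=⌊1119739·61/10000⌋=6830; principal=140523-6830=133693; balance=1119739-133693=986046
33. interest=⌊986046·61/10000⌋=6014; principal=140523-6014=134509; balance=986046-134509=851537
34. interest=⌊851537·61/10000⌋=5194; principal=140523-5194=135329; balance=851537-135329=716208
35. interest=⌊716208·61/10000⌋=4368; principal=140523-4368=136155; balance=716208-136155=580053
36. interest=⌊580053·61/10000⌋=3538; principal=140523-3538=136985; balance=580053-136985=443068
37. interest=⌊443068·61/10000⌋=2702; principal=140523-2702=137821; balance=443068-137821=305247
38. interest=⌊305247·61/10000⌋=1862; principal=140523-1862=138661; balance=305247-138661=166586
39. interest=⌊166586·61/10000⌋=1016; principal=140523-1016=139507; balance=166586-139507=27079
40. interest=⌊27079·61/10000⌋=165; principal=min(140523-165,27079)=27079; balance=27079-27079=0

1 29801 110722 4774792
2 29126 111397 4663395
3 28446 112077 4551318
4 27763 112760 4438558
5 27075 113448 4325110
6 26383 114140 4210970
7 25686 114837 4096133
8 24986 115537 3980596
9 24281 116242 3864354
10 23572 116951 3747403
11 22859 117664 3629739
12 22141 118382 3511357
13 21419 119104 3392253
14 20692 119831 3272422
15 19961 120562 3151860
16 19226 121297 3030563
17 18486 122037 2908526
18 17742 122781 2785745
19 16993 123530 2662215
20 16239 124284 2537931
21 15481 125042 2412889
22 14718 125805 2287084
23 13951 126572 2160512
24 13179 127344 2033168
25 12402 128121 1905047
26 11620 128903 1776144
27 10834 129689 1646455
28 10043 130480 1515975
29 9247 131276 1384699
30 8446 132077 1252622
31 7640 132883 1119739
32 6830 133693 986046
33 6014 134509 851537
34 5194 135329 716208
35 4368 136155 580053
36 3538 136985 443068
37 2702 137821 305247
38 1862 138661 166586
39 1016 139507 27079
40 165 27079 0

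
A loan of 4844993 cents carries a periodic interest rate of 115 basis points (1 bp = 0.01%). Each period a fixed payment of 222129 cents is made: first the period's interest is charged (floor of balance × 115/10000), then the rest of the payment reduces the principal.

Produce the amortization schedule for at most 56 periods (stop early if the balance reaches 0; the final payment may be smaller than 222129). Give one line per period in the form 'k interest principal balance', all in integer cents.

1 55717 166412 4678581
2 53803 168326 4510255
3 51867 170262 4339993
4 49909 172220 4167773
5 47929 174200 3993573
6 45926 176203 3817370
7 43899 178230 3639140
8 41850 180279 3458861
9 39776 182353 3276508
10 37679 184450 3092058
11 35558 186571 2905487
12 33413 188716 2716771
13 31242 190887 2525884
14 29047 193082 2332802
15 26827 195302 2137500
16 24581 197548 1939952
17 22309 199820 1740132
18 20011 202118 1538014
19 17687 204442 1333572
20 15336 206793 1126779
21 12957 209172 917607
22 10552 211577 706030
23 8119 214010 492020
24 5658 216471 275549
25 3168 218961 56588
26 650 56588 0

1. interest=⌊4844993·115/10000⌋=55717; principal=222129-55717=166412; balance=4844993-166412=4678581
2. interest=⌊4678581·115/10000⌋=53803; principal=222129-53803=168326; balance=4678581-168326=4510255
3. interest=⌊4510255·115/10000⌋=51867; principal=222129-51867=170262; balance=4510255-170262=4339993
4. interest=⌊4339993·115/10000⌋=49909; principal=222129-49909=172220; balance=4339993-172220=4167773
5. interest=⌊4167773·115/10000⌋=47929; principal=222129-47929=174200; balance=4167773-174200=3993573
6. interest=⌊3993573·115/10000⌋=45926; principal=222129-45926=176203; balance=3993573-176203=3817370
7. interest=⌊3817370·115/10000⌋=43899; principal=222129-43899=178230; balance=3817370-178230=3639140
8. interest=⌊3639140·115/10000⌋=41850; principal=222129-41850=180279; balance=3639140-180279=3458861
9. interest=⌊3458861·115/10000⌋=39776; principal=222129-39776=182353; balance=3458861-182353=3276508
10. interest=⌊3276508·115/10000⌋=37679; principal=222129-37679=184450; balance=3276508-184450=3092058
11. interest=⌊3092058·115/10000⌋=35558; principal=222129-35558=186571; balance=3092058-186571=2905487
12. interest=⌊2905487·115/10000⌋=33413; principal=222129-33413=188716; balance=2905487-188716=2716771
13. interest=⌊2716771·115/10000⌋=31242; principal=222129-31242=190887; balance=2716771-190887=2525884
14. interest=⌊2525884·115/10000⌋=29047; principal=222129-29047=193082; balance=2525884-193082=2332802
15. interest=⌊2332802·115/10000⌋=26827; principal=222129-26827=195302; balance=2332802-195302=2137500
16. interest=⌊2137500·115/10000⌋=24581; principal=222129-24581=197548; balance=2137500-197548=1939952
17. interest=⌊1939952·115/10000⌋=22309; principal=222129-22309=199820; balance=1939952-199820=1740132
18. interest=⌊1740132·115/10000⌋=20011; principal=222129-20011=202118; balance=1740132-202118=1538014
19. interest=⌊1538014·115/10000⌋=17687; principal=222129-17687=204442; balance=1538014-204442=1333572
20. interest=⌊1333572·115/10000⌋=15336; principal=222129-15336=206793; balance=1333572-206793=1126779
21. interest=⌊1126779·115/10000⌋=12957; principal=222129-12957=209172; balance=1126779-209172=917607
22. interest=⌊917607·115/10000⌋=10552; principal=222129-10552=211577; balance=917607-211577=706030
23. interest=⌊706030·115/10000⌋=8119; principal=222129-8119=214010; balance=706030-214010=492020
24. interest=⌊492020·115/10000⌋=5658; principal=222129-5658=216471; balance=492020-216471=275549
25. interest=⌊275549·115/10000⌋=3168; principal=222129-3168=218961; balance=275549-218961=56588
26. interest=⌊56588·115/10000⌋=650; principal=min(222129-650,56588)=56588; balance=56588-56588=0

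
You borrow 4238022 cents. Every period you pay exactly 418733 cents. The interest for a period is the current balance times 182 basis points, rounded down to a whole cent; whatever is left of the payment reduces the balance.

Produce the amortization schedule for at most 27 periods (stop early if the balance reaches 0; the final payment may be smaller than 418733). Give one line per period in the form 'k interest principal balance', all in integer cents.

1 77132 341601 3896421
2 70914 347819 3548602
3 64584 354149 3194453
4 58139 360594 2833859
5 51576 367157 2466702
6 44893 373840 2092862
7 38090 380643 1712219
8 31162 387571 1324648
9 24108 394625 930023
10 16926 401807 528216
11 9613 409120 119096
12 2167 119096 0

1. interest=⌊4238022·182/10000⌋=77132; principal=418733-77132=341601; balance=4238022-341601=3896421
2. interest=⌊3896421·182/10000⌋=70914; principal=418733-70914=347819; balance=3896421-347819=3548602
3. interest=⌊3548602·182/10000⌋=64584; principal=418733-64584=354149; balance=3548602-354149=3194453
4. interest=⌊3194453·182/10000⌋=58139; principal=418733-58139=360594; balance=3194453-360594=2833859
5. interest=⌊2833859·182/10000⌋=51576; principal=418733-51576=367157; balance=2833859-367157=2466702
6. interest=⌊2466702·182/10000⌋=44893; principal=418733-44893=373840; balance=2466702-373840=2092862
7. interest=⌊2092862·182/10000⌋=38090; principal=418733-38090=380643; balance=2092862-380643=1712219
8. interest=⌊1712219·182/10000⌋=31162; principal=418733-31162=387571; balance=1712219-387571=1324648
9. interest=⌊1324648·182/10000⌋=24108; principal=418733-24108=394625; balance=1324648-394625=930023
10. interest=⌊930023·182/10000⌋=16926; principal=418733-16926=401807; balance=930023-401807=528216
11. interest=⌊528216·182/10000⌋=9613; principal=418733-9613=409120; balance=528216-409120=119096
12. interest=⌊119096·182/10000⌋=2167; principal=min(418733-2167,119096)=119096; balance=119096-119096=0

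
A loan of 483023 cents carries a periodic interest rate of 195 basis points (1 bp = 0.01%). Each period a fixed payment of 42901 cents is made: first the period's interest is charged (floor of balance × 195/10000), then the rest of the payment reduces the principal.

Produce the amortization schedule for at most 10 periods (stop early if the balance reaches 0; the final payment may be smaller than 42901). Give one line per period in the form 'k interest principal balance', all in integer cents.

1 9418 33483 449540
2 8766 34135 415405
3 8100 34801 380604
4 7421 35480 345124
5 6729 36172 308952
6 6024 36877 272075
7 5305 37596 234479
8 4572 38329 196150
9 3824 39077 157073
10 3062 39839 117234

1. interest=⌊483023·195/10000⌋=9418; principal=42901-9418=33483; balance=483023-33483=449540
2. interest=⌊449540·195/10000⌋=8766; principal=42901-8766=34135; balance=449540-34135=415405
3. interest=⌊415405·195/10000⌋=8100; principal=42901-8100=34801; balance=415405-34801=380604
4. interest=⌊380604·195/10000⌋=7421; principal=42901-7421=35480; balance=380604-35480=345124
5. interest=⌊345124·195/10000⌋=6729; principal=42901-6729=36172; balance=345124-36172=308952
6. interest=⌊308952·195/10000⌋=6024; principal=42901-6024=36877; balance=308952-36877=272075
7. interest=⌊272075·195/10000⌋=5305; principal=42901-5305=37596; balance=272075-37596=234479
8. interest=⌊234479·195/10000⌋=4572; principal=42901-4572=38329; balance=234479-38329=196150
9. interest=⌊196150·195/10000⌋=3824; principal=42901-3824=39077; balance=196150-39077=157073
10. interest=⌊157073·195/10000⌋=3062; principal=42901-3062=39839; balance=157073-39839=117234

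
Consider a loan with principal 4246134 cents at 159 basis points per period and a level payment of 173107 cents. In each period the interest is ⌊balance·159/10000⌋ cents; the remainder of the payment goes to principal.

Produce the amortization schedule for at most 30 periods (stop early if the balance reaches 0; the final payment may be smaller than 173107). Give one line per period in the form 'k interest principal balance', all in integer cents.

1. interest=⌊4246134·159/10000⌋=67513; principal=173107-67513=105594; balance=4246134-105594=4140540
2. interest=⌊4140540·159/10000⌋=65834; principal=173107-65834=107273; balance=4140540-107273=4033267
3. interest=⌊4033267·159/10000⌋=64128; principal=173107-64128=108979; balance=4033267-108979=3924288
4. interest=⌊3924288·159/10000⌋=62396; principal=173107-62396=110711; balance=3924288-110711=3813577
5. interest=⌊3813577·159/10000⌋=60635; principal=173107-60635=112472; balance=3813577-112472=3701105
6. interest=⌊3701105·159/10000⌋=58847; principal=173107-58847=114260; balance=3701105-114260=3586845
7. interest=⌊3586845·159/10000⌋=57030; principal=173107-57030=116077; balance=3586845-116077=3470768
8. interest=⌊3470768·159/10000⌋=55185; principal=173107-55185=117922; balance=3470768-117922=3352846
9. interest=⌊3352846·159/10000⌋=53310; principal=173107-53310=119797; balance=3352846-119797=3233049
10. interest=⌊3233049·159/10000⌋=51405; principal=173107-51405=121702; balance=3233049-121702=3111347
11. interest=⌊3111347·159/10000⌋=49470; principal=173107-49470=123637; balance=3111347-123637=2987710
12. interest=⌊2987710·159/10000⌋=47504; principal=173107-47504=125603; balance=2987710-125603=2862107
13. interest=⌊2862107·159/10000⌋=45507; principal=173107-45507=127600; balance=2862107-127600=2734507
14. interest=⌊2734507·159/10000⌋=43478; principal=173107-43478=129629; balance=2734507-129629=2604878
15. interest=⌊2604878·159/10000⌋=41417; principal=173107-41417=131690; balance=2604878-131690=2473188
16. interest=⌊2473188·159/10000⌋=39323; principal=173107-39323=133784; balance=2473188-133784=2339404
17. interest=⌊2339404·159/10000⌋=37196; principal=173107-37196=135911; balance=2339404-135911=2203493
18. interest=⌊2203493·159/10000⌋=35035; principal=173107-35035=138072; balance=2203493-138072=2065421
19. interest=⌊2065421·159/10000⌋=32840; principal=173107-32840=140267; balance=2065421-140267=1925154
20. interest=⌊1925154·159/10000⌋=30609; principal=173107-30609=142498; balance=1925154-142498=1782656
21. interest=⌊1782656·159/10000⌋=28344; principal=173107-28344=144763; balance=1782656-144763=1637893
22. interest=⌊1637893·159/10000⌋=26042; principal=173107-26042=147065; balance=1637893-147065=1490828
23. interest=⌊1490828·159/10000⌋=23704; principal=173107-23704=149403; balance=1490828-149403=1341425
24. interest=⌊1341425·159/10000⌋=21328; principal=173107-21328=151779; balance=1341425-151779=1189646
25. interest=⌊1189646·159/10000⌋=18915; principal=173107-18915=154192; balance=1189646-154192=1035454
26. interest=⌊1035454·159/10000⌋=16463; principal=173107-16463=156644; balance=1035454-156644=878810
27. interest=⌊878810·159/10000⌋=13973; principal=173107-13973=159134; balance=878810-159134=719676
28. interest=⌊719676·159/10000⌋=11442; principal=173107-11442=161665; balance=719676-161665=558011
29. interest=⌊558011·159/10000⌋=8872; principal=173107-8872=164235; balance=558011-164235=393776
30. interest=⌊393776·159/10000⌋=6261; principal=173107-6261=166846; balance=393776-166846=226930

1 67513 105594 4140540
2 65834 107273 4033267
3 64128 108979 3924288
4 62396 110711 3813577
5 60635 112472 3701105
6 58847 114260 3586845
7 57030 116077 3470768
8 55185 117922 3352846
9 53310 119797 3233049
10 51405 121702 3111347
11 49470 123637 2987710
12 47504 125603 2862107
13 45507 127600 2734507
14 43478 129629 2604878
15 41417 131690 2473188
16 39323 133784 2339404
17 37196 135911 2203493
18 35035 138072 2065421
19 32840 140267 1925154
20 30609 142498 1782656
21 28344 144763 1637893
22 26042 147065 1490828
23 23704 149403 1341425
24 21328 151779 1189646
25 18915 154192 1035454
26 16463 156644 878810
27 13973 159134 719676
28 11442 161665 558011
29 8872 164235 393776
30 6261 166846 226930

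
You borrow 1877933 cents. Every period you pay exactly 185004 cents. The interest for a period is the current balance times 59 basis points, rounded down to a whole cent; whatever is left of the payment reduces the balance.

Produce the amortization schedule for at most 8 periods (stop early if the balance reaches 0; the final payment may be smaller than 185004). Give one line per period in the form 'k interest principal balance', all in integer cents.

1 11079 173925 1704008
2 10053 174951 1529057
3 9021 175983 1353074
4 7983 177021 1176053
5 6938 178066 997987
6 5888 179116 818871
7 4831 180173 638698
8 3768 181236 457462

1. interest=⌊1877933·59/10000⌋=11079; principal=185004-11079=173925; balance=1877933-173925=1704008
2. interest=⌊1704008·59/10000⌋=10053; principal=185004-10053=174951; balance=1704008-174951=1529057
3. interest=⌊1529057·59/10000⌋=9021; principal=185004-9021=175983; balance=1529057-175983=1353074
4. interest=⌊1353074·59/10000⌋=7983; principal=185004-7983=177021; balance=1353074-177021=1176053
5. interest=⌊1176053·59/10000⌋=6938; principal=185004-6938=178066; balance=1176053-178066=997987
6. interest=⌊997987·59/10000⌋=5888; principal=185004-5888=179116; balance=997987-179116=818871
7. interest=⌊818871·59/10000⌋=4831; principal=185004-4831=180173; balance=818871-180173=638698
8. interest=⌊638698·59/10000⌋=3768; principal=185004-3768=181236; balance=638698-181236=457462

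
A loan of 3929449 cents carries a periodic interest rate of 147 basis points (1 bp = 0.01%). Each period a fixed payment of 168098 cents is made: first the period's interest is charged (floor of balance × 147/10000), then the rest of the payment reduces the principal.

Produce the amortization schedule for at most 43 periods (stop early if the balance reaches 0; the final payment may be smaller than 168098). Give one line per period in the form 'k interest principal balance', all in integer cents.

1. interest=⌊3929449·147/10000⌋=57762; principal=168098-57762=110336; balance=3929449-110336=3819113
2. interest=⌊3819113·147/10000⌋=56140; principal=168098-56140=111958; balance=3819113-111958=3707155
3. interest=⌊3707155·147/10000⌋=54495; principal=168098-54495=113603; balance=3707155-113603=3593552
4. interest=⌊3593552·147/10000⌋=52825; principal=168098-52825=115273; balance=3593552-115273=3478279
5. interest=⌊3478279·147/10000⌋=51130; principal=168098-51130=116968; balance=3478279-116968=3361311
6. interest=⌊3361311·147/10000⌋=49411; principal=168098-49411=118687; balance=3361311-118687=3242624
7. interest=⌊3242624·147/10000⌋=47666; principal=168098-47666=120432; balance=3242624-120432=3122192
8. interest=⌊3122192·147/10000⌋=45896; principal=168098-45896=122202; balance=3122192-122202=2999990
9. interest=⌊2999990·147/10000⌋=44099; principal=168098-44099=123999; balance=2999990-123999=2875991
10. interest=⌊2875991·147/10000⌋=42277; principal=168098-42277=125821; balance=2875991-125821=2750170
11. interest=⌊2750170·147/10000⌋=40427; principal=168098-40427=127671; balance=2750170-127671=2622499
12. interest=⌊2622499·147/10000⌋=38550; principal=168098-38550=129548; balance=2622499-129548=2492951
13. interest=⌊2492951·147/10000⌋=36646; principal=168098-36646=131452; balance=2492951-131452=2361499
14. interest=⌊2361499·147/10000⌋=34714; principal=168098-34714=133384; balance=2361499-133384=2228115
15. interest=⌊2228115·147/10000⌋=32753; principal=168098-32753=135345; balance=2228115-135345=2092770
16. interest=⌊2092770·147/10000⌋=30763; principal=168098-30763=137335; balance=2092770-137335=1955435
17. interest=⌊1955435·147/10000⌋=28744; principal=168098-28744=139354; balance=1955435-139354=1816081
18. interest=⌊1816081·147/10000⌋=26696; principal=168098-26696=141402; balance=1816081-141402=1674679
19. interest=⌊1674679·147/10000⌋=24617; principal=168098-24617=143481; balance=1674679-143481=1531198
20. interest=⌊1531198·147/10000⌋=22508; principal=168098-22508=145590; balance=1531198-145590=1385608
21. interest=⌊1385608·147/10000⌋=20368; principal=168098-20368=147730; balance=1385608-147730=1237878
22. interest=⌊1237878·147/10000⌋=18196; principal=168098-18196=149902; balance=1237878-149902=1087976
23. interest=⌊1087976·147/10000⌋=15993; principal=168098-15993=152105; balance=1087976-152105=935871
24. interest=⌊935871·147/10000⌋=13757; principal=168098-13757=154341; balance=935871-154341=781530
25. interest=⌊781530·147/10000⌋=11488; principal=168098-11488=156610; balance=781530-156610=624920
26. interest=⌊624920·147/10000⌋=9186; principal=168098-9186=158912; balance=624920-158912=466008
27. interest=⌊466008·147/10000⌋=6850; principal=168098-6850=161248; balance=466008-161248=304760
28. interest=⌊304760·147/10000⌋=4479; principal=168098-4479=163619; balance=304760-163619=141141
29. interest=⌊141141·147/10000⌋=2074; principal=min(168098-2074,141141)=141141; balance=141141-141141=0

1 57762 110336 3819113
2 56140 111958 3707155
3 54495 113603 3593552
4 52825 115273 3478279
5 51130 116968 3361311
6 49411 118687 3242624
7 47666 120432 3122192
8 45896 122202 2999990
9 44099 123999 2875991
10 42277 125821 2750170
11 40427 127671 2622499
12 38550 129548 2492951
13 36646 131452 2361499
14 34714 133384 2228115
15 32753 135345 2092770
16 30763 137335 1955435
17 28744 139354 1816081
18 26696 141402 1674679
19 24617 143481 1531198
20 22508 145590 1385608
21 20368 147730 1237878
22 18196 149902 1087976
23 15993 152105 935871
24 13757 154341 781530
25 11488 156610 624920
26 9186 158912 466008
27 6850 161248 304760
28 4479 163619 141141
29 2074 141141 0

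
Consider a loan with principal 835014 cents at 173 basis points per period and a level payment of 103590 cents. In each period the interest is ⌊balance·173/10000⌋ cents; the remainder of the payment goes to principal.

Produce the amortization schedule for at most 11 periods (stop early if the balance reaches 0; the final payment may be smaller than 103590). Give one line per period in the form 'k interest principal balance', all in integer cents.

1 14445 89145 745869
2 12903 90687 655182
3 11334 92256 562926
4 9738 93852 469074
5 8114 95476 373598
6 6463 97127 276471
7 4782 98808 177663
8 3073 100517 77146
9 1334 77146 0

1. interest=⌊835014·173/10000⌋=14445; principal=103590-14445=89145; balance=835014-89145=745869
2. interest=⌊745869·173/10000⌋=12903; principal=103590-12903=90687; balance=745869-90687=655182
3. interest=⌊655182·173/10000⌋=11334; principal=103590-11334=92256; balance=655182-92256=562926
4. interest=⌊562926·173/10000⌋=9738; principal=103590-9738=93852; balance=562926-93852=469074
5. interest=⌊469074·173/10000⌋=8114; principal=103590-8114=95476; balance=469074-95476=373598
6. interest=⌊373598·173/10000⌋=6463; principal=103590-6463=97127; balance=373598-97127=276471
7. interest=⌊276471·173/10000⌋=4782; principal=103590-4782=98808; balance=276471-98808=177663
8. interest=⌊177663·173/10000⌋=3073; principal=103590-3073=100517; balance=177663-100517=77146
9. interest=⌊77146·173/10000⌋=1334; principal=min(103590-1334,77146)=77146; balance=77146-77146=0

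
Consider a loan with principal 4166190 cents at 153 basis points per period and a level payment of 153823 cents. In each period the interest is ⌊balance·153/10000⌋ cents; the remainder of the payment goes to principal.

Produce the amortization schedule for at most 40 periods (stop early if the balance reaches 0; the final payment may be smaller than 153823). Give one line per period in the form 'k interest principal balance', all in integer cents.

1. interest=⌊4166190·153/10000⌋=63742; principal=153823-63742=90081; balance=4166190-90081=4076109
2. interest=⌊4076109·153/10000⌋=62364; principal=153823-62364=91459; balance=4076109-91459=3984650
3. interest=⌊3984650·153/10000⌋=60965; principal=153823-60965=92858; balance=3984650-92858=3891792
4. interest=⌊3891792·153/10000⌋=59544; principal=153823-59544=94279; balance=3891792-94279=3797513
5. interest=⌊3797513·153/10000⌋=58101; principal=153823-58101=95722; balance=3797513-95722=3701791
6. interest=⌊3701791·153/10000⌋=56637; principal=153823-56637=97186; balance=3701791-97186=3604605
7. interest=⌊3604605·153/10000⌋=55150; principal=153823-55150=98673; balance=3604605-98673=3505932
8. interest=⌊3505932·153/10000⌋=53640; principal=153823-53640=100183; balance=3505932-100183=3405749
9. interest=⌊3405749·153/10000⌋=52107; principal=153823-52107=101716; balance=3405749-101716=3304033
10. interest=⌊3304033·153/10000⌋=50551; principal=153823-50551=103272; balance=3304033-103272=3200761
11. interest=⌊3200761·153/10000⌋=48971; principal=153823-48971=104852; balance=3200761-104852=3095909
12. interest=⌊3095909·153/10000⌋=47367; principal=153823-47367=106456; balance=3095909-106456=2989453
13. interest=⌊2989453·153/10000⌋=45738; principal=153823-45738=108085; balance=2989453-108085=2881368
14. interest=⌊2881368·153/10000⌋=44084; principal=153823-44084=109739; balance=2881368-109739=2771629
15. interest=⌊2771629·153/10000⌋=42405; principal=153823-42405=111418; balance=2771629-111418=2660211
16. interest=⌊2660211·153/10000⌋=40701; principal=153823-40701=113122; balance=2660211-113122=2547089
17. interest=⌊2547089·153/10000⌋=38970; principal=153823-38970=114853; balance=2547089-114853=2432236
18. interest=⌊2432236·153/10000⌋=37213; principal=153823-37213=116610; balance=2432236-116610=2315626
19. interest=⌊2315626·153/10000⌋=35429; principal=153823-35429=118394; balance=2315626-118394=2197232
20. interest=⌊2197232·153/10000⌋=33617; principal=153823-33617=120206; balance=2197232-120206=2077026
21. interest=⌊2077026·153/10000⌋=31778; principal=153823-31778=122045; balance=2077026-122045=1954981
22. interest=⌊1954981·153/10000⌋=29911; principal=153823-29911=123912; balance=1954981-123912=1831069
23. interest=⌊1831069·153/10000⌋=28015; principal=153823-28015=125808; balance=1831069-125808=1705261
24. interest=⌊1705261·153/10000⌋=26090; principal=153823-26090=127733; balance=1705261-127733=1577528
25. interest=⌊1577528·153/10000⌋=24136; principal=153823-24136=129687; balance=1577528-129687=1447841
26. interest=⌊1447841·153/10000⌋=22151; principal=153823-22151=131672; balance=1447841-131672=1316169
27. interest=⌊1316169·153/10000⌋=20137; principal=153823-20137=133686; balance=1316169-133686=1182483
28. interest=⌊1182483·153/10000⌋=18091; principal=153823-18091=135732; balance=1182483-135732=1046751
29. interest=⌊1046751·153/10000⌋=16015; principal=153823-16015=137808; balance=1046751-137808=908943
30. interest=⌊908943·153/10000⌋=13906; principal=153823-13906=139917; balance=908943-139917=769026
31. interest=⌊769026·153/10000⌋=11766; principal=153823-11766=142057; balance=769026-142057=626969
32. interest=⌊626969·153/10000⌋=9592; principal=153823-9592=144231; balance=626969-144231=482738
33. interest=⌊482738·153/10000⌋=7385; principal=153823-7385=146438; balance=482738-146438=336300
34. interest=⌊336300·153/10000⌋=5145; principal=153823-5145=148678; balance=336300-148678=187622
35. interest=⌊187622·153/10000⌋=2870; principal=153823-2870=150953; balance=187622-150953=36669
36. interest=⌊36669·153/10000⌋=561; principal=min(153823-561,36669)=36669; balance=36669-36669=0

1 63742 90081 4076109
2 62364 91459 3984650
3 60965 92858 3891792
4 59544 94279 3797513
5 58101 95722 3701791
6 56637 97186 3604605
7 55150 98673 3505932
8 53640 100183 3405749
9 52107 101716 3304033
10 50551 103272 3200761
11 48971 104852 3095909
12 47367 106456 2989453
13 45738 108085 2881368
14 44084 109739 2771629
15 42405 111418 2660211
16 40701 113122 2547089
17 38970 114853 2432236
18 37213 116610 2315626
19 35429 118394 2197232
20 33617 120206 2077026
21 31778 122045 1954981
22 29911 123912 1831069
23 28015 125808 1705261
24 26090 127733 1577528
25 24136 129687 1447841
26 22151 131672 1316169
27 20137 133686 1182483
28 18091 135732 1046751
29 16015 137808 908943
30 13906 139917 769026
31 11766 142057 626969
32 9592 144231 482738
33 7385 146438 336300
34 5145 148678 187622
35 2870 150953 36669
36 561 36669 0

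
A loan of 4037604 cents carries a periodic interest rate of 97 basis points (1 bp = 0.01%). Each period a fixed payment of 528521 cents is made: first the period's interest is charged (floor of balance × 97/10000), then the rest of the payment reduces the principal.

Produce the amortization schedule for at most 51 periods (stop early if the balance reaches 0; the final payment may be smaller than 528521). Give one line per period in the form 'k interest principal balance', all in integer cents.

1 39164 489357 3548247
2 34417 494104 3054143
3 29625 498896 2555247
4 24785 503736 2051511
5 19899 508622 1542889
6 14966 513555 1029334
7 9984 518537 510797
8 4954 510797 0

1. interest=⌊4037604·97/10000⌋=39164; principal=528521-39164=489357; balance=4037604-489357=3548247
2. interest=⌊3548247·97/10000⌋=34417; principal=528521-34417=494104; balance=3548247-494104=3054143
3. interest=⌊3054143·97/10000⌋=29625; principal=528521-29625=498896; balance=3054143-498896=2555247
4. interest=⌊2555247·97/10000⌋=24785; principal=528521-24785=503736; balance=2555247-503736=2051511
5. interest=⌊2051511·97/10000⌋=19899; principal=528521-19899=508622; balance=2051511-508622=1542889
6. interest=⌊1542889·97/10000⌋=14966; principal=528521-14966=513555; balance=1542889-513555=1029334
7. interest=⌊1029334·97/10000⌋=9984; principal=528521-9984=518537; balance=1029334-518537=510797
8. interest=⌊510797·97/10000⌋=4954; principal=min(528521-4954,510797)=510797; balance=510797-510797=0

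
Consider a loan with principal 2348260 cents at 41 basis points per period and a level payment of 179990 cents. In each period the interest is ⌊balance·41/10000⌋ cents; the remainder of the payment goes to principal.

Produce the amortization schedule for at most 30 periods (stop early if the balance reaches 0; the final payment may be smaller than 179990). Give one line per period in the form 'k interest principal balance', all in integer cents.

1 9627 170363 2177897
2 8929 171061 2006836
3 8228 171762 1835074
4 7523 172467 1662607
5 6816 173174 1489433
6 6106 173884 1315549
7 5393 174597 1140952
8 4677 175313 965639
9 3959 176031 789608
10 3237 176753 612855
11 2512 177478 435377
12 1785 178205 257172
13 1054 178936 78236
14 320 78236 0

1. interest=⌊2348260·41/10000⌋=9627; principal=179990-9627=170363; balance=2348260-170363=2177897
2. interest=⌊2177897·41/10000⌋=8929; principal=179990-8929=171061; balance=2177897-171061=2006836
3. interest=⌊2006836·41/10000⌋=8228; principal=179990-8228=171762; balance=2006836-171762=1835074
4. interest=⌊1835074·41/10000⌋=7523; principal=179990-7523=172467; balance=1835074-172467=1662607
5. interest=⌊1662607·41/10000⌋=6816; principal=179990-6816=173174; balance=1662607-173174=1489433
6. interest=⌊1489433·41/10000⌋=6106; principal=179990-6106=173884; balance=1489433-173884=1315549
7. interest=⌊1315549·41/10000⌋=5393; principal=179990-5393=174597; balance=1315549-174597=1140952
8. interest=⌊1140952·41/10000⌋=4677; principal=179990-4677=175313; balance=1140952-175313=965639
9. interest=⌊965639·41/10000⌋=3959; principal=179990-3959=176031; balance=965639-176031=789608
10. interest=⌊789608·41/10000⌋=3237; principal=179990-3237=176753; balance=789608-176753=612855
11. interest=⌊612855·41/10000⌋=2512; principal=179990-2512=177478; balance=612855-177478=435377
12. interest=⌊435377·41/10000⌋=1785; principal=179990-1785=178205; balance=435377-178205=257172
13. interest=⌊257172·41/10000⌋=1054; principal=179990-1054=178936; balance=257172-178936=78236
14. interest=⌊78236·41/10000⌋=320; principal=min(179990-320,78236)=78236; balance=78236-78236=0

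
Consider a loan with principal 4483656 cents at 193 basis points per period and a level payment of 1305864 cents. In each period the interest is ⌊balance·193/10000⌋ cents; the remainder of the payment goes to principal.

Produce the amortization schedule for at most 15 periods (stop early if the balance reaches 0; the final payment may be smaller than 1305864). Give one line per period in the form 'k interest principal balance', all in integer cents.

1 86534 1219330 3264326
2 63001 1242863 2021463
3 39014 1266850 754613
4 14564 754613 0

1. interest=⌊4483656·193/10000⌋=86534; principal=1305864-86534=1219330; balance=4483656-1219330=3264326
2. interest=⌊3264326·193/10000⌋=63001; principal=1305864-63001=1242863; balance=3264326-1242863=2021463
3. interest=⌊2021463·193/10000⌋=39014; principal=1305864-39014=1266850; balance=2021463-1266850=754613
4. interest=⌊754613·193/10000⌋=14564; principal=min(1305864-14564,754613)=754613; balance=754613-754613=0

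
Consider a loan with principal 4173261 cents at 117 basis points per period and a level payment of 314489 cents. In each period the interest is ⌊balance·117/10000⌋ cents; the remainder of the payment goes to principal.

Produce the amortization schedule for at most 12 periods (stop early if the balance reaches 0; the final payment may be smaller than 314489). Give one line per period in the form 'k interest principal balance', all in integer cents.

1. interest=⌊4173261·117/10000⌋=48827; principal=314489-48827=265662; balance=4173261-265662=3907599
2. interest=⌊3907599·117/10000⌋=45718; principal=314489-45718=268771; balance=3907599-268771=3638828
3. interest=⌊3638828·117/10000⌋=42574; principal=314489-42574=271915; balance=3638828-271915=3366913
4. interest=⌊3366913·117/10000⌋=39392; principal=314489-39392=275097; balance=3366913-275097=3091816
5. interest=⌊3091816·117/10000⌋=36174; principal=314489-36174=278315; balance=3091816-278315=2813501
6. interest=⌊2813501·117/10000⌋=32917; principal=314489-32917=281572; balance=2813501-281572=2531929
7. interest=⌊2531929·117/10000⌋=29623; principal=314489-29623=284866; balance=2531929-284866=2247063
8. interest=⌊2247063·117/10000⌋=26290; principal=314489-26290=288199; balance=2247063-288199=1958864
9. interest=⌊1958864·117/10000⌋=22918; principal=314489-22918=291571; balance=1958864-291571=1667293
10. interest=⌊1667293·117/10000⌋=19507; principal=314489-19507=294982; balance=1667293-294982=1372311
11. interest=⌊1372311·117/10000⌋=16056; principal=314489-16056=298433; balance=1372311-298433=1073878
12. interest=⌊1073878·117/10000⌋=12564; principal=314489-12564=301925; balance=1073878-301925=771953

1 48827 265662 3907599
2 45718 268771 3638828
3 42574 271915 3366913
4 39392 275097 3091816
5 36174 278315 2813501
6 32917 281572 2531929
7 29623 284866 2247063
8 26290 288199 1958864
9 22918 291571 1667293
10 19507 294982 1372311
11 16056 298433 1073878
12 12564 301925 771953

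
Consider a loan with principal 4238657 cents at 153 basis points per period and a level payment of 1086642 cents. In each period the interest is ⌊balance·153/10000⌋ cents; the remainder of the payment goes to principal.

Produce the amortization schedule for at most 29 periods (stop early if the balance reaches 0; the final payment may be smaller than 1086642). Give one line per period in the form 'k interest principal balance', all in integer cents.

1 64851 1021791 3216866
2 49218 1037424 2179442
3 33345 1053297 1126145
4 17230 1069412 56733
5 868 56733 0

1. interest=⌊4238657·153/10000⌋=64851; principal=1086642-64851=1021791; balance=4238657-1021791=3216866
2. interest=⌊3216866·153/10000⌋=49218; principal=1086642-49218=1037424; balance=3216866-1037424=2179442
3. interest=⌊2179442·153/10000⌋=33345; principal=1086642-33345=1053297; balance=2179442-1053297=1126145
4. interest=⌊1126145·153/10000⌋=17230; principal=1086642-17230=1069412; balance=1126145-1069412=56733
5. interest=⌊56733·153/10000⌋=868; principal=min(1086642-868,56733)=56733; balance=56733-56733=0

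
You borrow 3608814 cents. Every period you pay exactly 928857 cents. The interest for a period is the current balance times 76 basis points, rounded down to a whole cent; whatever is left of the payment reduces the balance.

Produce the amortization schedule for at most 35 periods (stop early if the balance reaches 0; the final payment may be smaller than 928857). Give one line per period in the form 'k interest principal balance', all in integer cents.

1 27426 901431 2707383
2 20576 908281 1799102
3 13673 915184 883918
4 6717 883918 0

1. interest=⌊3608814·76/10000⌋=27426; principal=928857-27426=901431; balance=3608814-901431=2707383
2. interest=⌊2707383·76/10000⌋=20576; principal=928857-20576=908281; balance=2707383-908281=1799102
3. interest=⌊1799102·76/10000⌋=13673; principal=928857-13673=915184; balance=1799102-915184=883918
4. interest=⌊883918·76/10000⌋=6717; principal=min(928857-6717,883918)=883918; balance=883918-883918=0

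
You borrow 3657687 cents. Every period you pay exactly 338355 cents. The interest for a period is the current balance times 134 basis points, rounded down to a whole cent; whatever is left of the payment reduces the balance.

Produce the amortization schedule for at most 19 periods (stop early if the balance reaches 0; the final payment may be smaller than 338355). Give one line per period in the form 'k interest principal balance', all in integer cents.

1 49013 289342 3368345
2 45135 293220 3075125
3 41206 297149 2777976
4 37224 301131 2476845
5 33189 305166 2171679
6 29100 309255 1862424
7 24956 313399 1549025
8 20756 317599 1231426
9 16501 321854 909572
10 12188 326167 583405
11 7817 330538 252867
12 3388 252867 0

1. interest=⌊3657687·134/10000⌋=49013; principal=338355-49013=289342; balance=3657687-289342=3368345
2. interest=⌊3368345·134/10000⌋=45135; principal=338355-45135=293220; balance=3368345-293220=3075125
3. interest=⌊3075125·134/10000⌋=41206; principal=338355-41206=297149; balance=3075125-297149=2777976
4. interest=⌊2777976·134/10000⌋=37224; principal=338355-37224=301131; balance=2777976-301131=2476845
5. interest=⌊2476845·134/10000⌋=33189; principal=338355-33189=305166; balance=2476845-305166=2171679
6. interest=⌊2171679·134/10000⌋=29100; principal=338355-29100=309255; balance=2171679-309255=1862424
7. interest=⌊1862424·134/10000⌋=24956; principal=338355-24956=313399; balance=1862424-313399=1549025
8. interest=⌊1549025·134/10000⌋=20756; principal=338355-20756=317599; balance=1549025-317599=1231426
9. interest=⌊1231426·134/10000⌋=16501; principal=338355-16501=321854; balance=1231426-321854=909572
10. interest=⌊909572·134/10000⌋=12188; principal=338355-12188=326167; balance=909572-326167=583405
11. interest=⌊583405·134/10000⌋=7817; principal=338355-7817=330538; balance=583405-330538=252867
12. interest=⌊252867·134/10000⌋=3388; principal=min(338355-3388,252867)=252867; balance=252867-252867=0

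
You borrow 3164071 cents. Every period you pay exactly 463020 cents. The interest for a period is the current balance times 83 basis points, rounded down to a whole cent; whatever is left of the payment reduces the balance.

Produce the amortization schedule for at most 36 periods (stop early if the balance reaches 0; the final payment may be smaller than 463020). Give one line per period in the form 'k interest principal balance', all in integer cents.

1 26261 436759 2727312
2 22636 440384 2286928
3 18981 444039 1842889
4 15295 447725 1395164
5 11579 451441 943723
6 7832 455188 488535
7 4054 458966 29569
8 245 29569 0

1. interest=⌊3164071·83/10000⌋=26261; principal=463020-26261=436759; balance=3164071-436759=2727312
2. interest=⌊2727312·83/10000⌋=22636; principal=463020-22636=440384; balance=2727312-440384=2286928
3. interest=⌊2286928·83/10000⌋=18981; principal=463020-18981=444039; balance=2286928-444039=1842889
4. interest=⌊1842889·83/10000⌋=15295; principal=463020-15295=447725; balance=1842889-447725=1395164
5. interest=⌊1395164·83/10000⌋=11579; principal=463020-11579=451441; balance=1395164-451441=943723
6. interest=⌊943723·83/10000⌋=7832; principal=463020-7832=455188; balance=943723-455188=488535
7. interest=⌊488535·83/10000⌋=4054; principal=463020-4054=458966; balance=488535-458966=29569
8. interest=⌊29569·83/10000⌋=245; principal=min(463020-245,29569)=29569; balance=29569-29569=0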